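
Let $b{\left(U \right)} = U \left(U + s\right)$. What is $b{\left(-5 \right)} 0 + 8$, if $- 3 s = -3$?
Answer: $8$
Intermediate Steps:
$s = 1$ ($s = \left(- \frac{1}{3}\right) \left(-3\right) = 1$)
$b{\left(U \right)} = U \left(1 + U\right)$ ($b{\left(U \right)} = U \left(U + 1\right) = U \left(1 + U\right)$)
$b{\left(-5 \right)} 0 + 8 = - 5 \left(1 - 5\right) 0 + 8 = \left(-5\right) \left(-4\right) 0 + 8 = 20 \cdot 0 + 8 = 0 + 8 = 8$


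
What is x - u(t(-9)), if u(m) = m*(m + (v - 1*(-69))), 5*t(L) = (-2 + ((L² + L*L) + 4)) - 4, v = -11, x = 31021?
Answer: 28141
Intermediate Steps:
t(L) = -⅖ + 2*L²/5 (t(L) = ((-2 + ((L² + L*L) + 4)) - 4)/5 = ((-2 + ((L² + L²) + 4)) - 4)/5 = ((-2 + (2*L² + 4)) - 4)/5 = ((-2 + (4 + 2*L²)) - 4)/5 = ((2 + 2*L²) - 4)/5 = (-2 + 2*L²)/5 = -⅖ + 2*L²/5)
u(m) = m*(58 + m) (u(m) = m*(m + (-11 - 1*(-69))) = m*(m + (-11 + 69)) = m*(m + 58) = m*(58 + m))
x - u(t(-9)) = 31021 - (-⅖ + (⅖)*(-9)²)*(58 + (-⅖ + (⅖)*(-9)²)) = 31021 - (-⅖ + (⅖)*81)*(58 + (-⅖ + (⅖)*81)) = 31021 - (-⅖ + 162/5)*(58 + (-⅖ + 162/5)) = 31021 - 32*(58 + 32) = 31021 - 32*90 = 31021 - 1*2880 = 31021 - 2880 = 28141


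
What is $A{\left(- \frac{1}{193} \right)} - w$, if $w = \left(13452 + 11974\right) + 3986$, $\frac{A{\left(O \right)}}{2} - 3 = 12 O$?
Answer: $- \frac{5675382}{193} \approx -29406.0$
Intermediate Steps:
$A{\left(O \right)} = 6 + 24 O$ ($A{\left(O \right)} = 6 + 2 \cdot 12 O = 6 + 24 O$)
$w = 29412$ ($w = 25426 + 3986 = 29412$)
$A{\left(- \frac{1}{193} \right)} - w = \left(6 + 24 \left(- \frac{1}{193}\right)\right) - 29412 = \left(6 - \frac{24}{193}\right) - 29412 = \frac{1134}{193} - 29412 = - \frac{5675382}{193}$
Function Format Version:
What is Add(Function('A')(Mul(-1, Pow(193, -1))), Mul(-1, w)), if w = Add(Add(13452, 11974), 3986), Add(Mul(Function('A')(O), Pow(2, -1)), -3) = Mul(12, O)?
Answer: Rational(-5675382, 193) ≈ -29406.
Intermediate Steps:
Function('A')(O) = Add(6, Mul(24, O)) (Function('A')(O) = Add(6, Mul(2, Mul(12, O))) = Add(6, Mul(24, O)))
w = 29412 (w = Add(25426, 3986) = 29412)
Add(Function('A')(Mul(-1, Pow(193, -1))), Mul(-1, w)) = Add(Add(6, Mul(24, Mul(-1, Pow(193, -1)))), Mul(-1, 29412)) = Add(Add(6, Mul(24, Mul(-1, Rational(1, 193)))), -29412) = Add(Add(6, Mul(24, Rational(-1, 193))), -29412) = Add(Add(6, Rational(-24, 193)), -29412) = Add(Rational(1134, 193), -29412) = Rational(-5675382, 193)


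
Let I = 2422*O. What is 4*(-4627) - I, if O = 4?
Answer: -28196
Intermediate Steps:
I = 9688 (I = 2422*4 = 9688)
4*(-4627) - I = 4*(-4627) - 1*9688 = -18508 - 9688 = -28196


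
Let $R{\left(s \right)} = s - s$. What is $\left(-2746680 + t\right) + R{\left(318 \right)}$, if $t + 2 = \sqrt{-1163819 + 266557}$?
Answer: $-2746682 + i \sqrt{897262} \approx -2.7467 \cdot 10^{6} + 947.24 i$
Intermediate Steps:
$R{\left(s \right)} = 0$
$t = -2 + i \sqrt{897262}$ ($t = -2 + \sqrt{-1163819 + 266557} = -2 + \sqrt{-897262} = -2 + i \sqrt{897262} \approx -2.0 + 947.24 i$)
$\left(-2746680 + t\right) + R{\left(318 \right)} = \left(-2746680 - \left(2 - i \sqrt{897262}\right)\right) + 0 = \left(-2746682 + i \sqrt{897262}\right) + 0 = -2746682 + i \sqrt{897262}$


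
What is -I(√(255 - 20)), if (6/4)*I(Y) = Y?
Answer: -2*√235/3 ≈ -10.220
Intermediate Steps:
I(Y) = 2*Y/3
-I(√(255 - 20)) = -2*√(255 - 20)/3 = -2*√235/3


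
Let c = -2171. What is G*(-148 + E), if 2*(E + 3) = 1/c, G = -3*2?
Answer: 1966929/2171 ≈ 906.00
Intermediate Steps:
G = -6
E = -13027/4342 (E = -3 + (½)/(-2171) = -3 + (½)*(-1/2171) = -3 - 1/4342 = -13027/4342 ≈ -3.0002)
G*(-148 + E) = -6*(-148 - 13027/4342) = -6*(-655643/4342) = 1966929/2171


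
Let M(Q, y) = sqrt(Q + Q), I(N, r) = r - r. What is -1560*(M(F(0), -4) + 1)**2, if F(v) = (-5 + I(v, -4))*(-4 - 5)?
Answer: -141960 - 9360*sqrt(10) ≈ -1.7156e+5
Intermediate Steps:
I(N, r) = 0
F(v) = 45 (F(v) = (-5 + 0)*(-4 - 5) = -5*(-9) = 45)
M(Q, y) = sqrt(2)*sqrt(Q) (M(Q, y) = sqrt(2*Q) = sqrt(2)*sqrt(Q))
-1560*(M(F(0), -4) + 1)**2 = -1560*(sqrt(2)*sqrt(45) + 1)**2 = -1560*(sqrt(2)*(3*sqrt(5)) + 1)**2 = -1560*(3*sqrt(10) + 1)**2 = -1560*(1 + 3*sqrt(10))**2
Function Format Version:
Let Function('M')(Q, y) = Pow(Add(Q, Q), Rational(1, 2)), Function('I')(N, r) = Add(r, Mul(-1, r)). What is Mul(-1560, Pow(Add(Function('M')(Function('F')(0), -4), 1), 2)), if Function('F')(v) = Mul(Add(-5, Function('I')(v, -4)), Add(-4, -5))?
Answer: Add(-141960, Mul(-9360, Pow(10, Rational(1, 2)))) ≈ -1.7156e+5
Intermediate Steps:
Function('I')(N, r) = 0
Function('F')(v) = 45 (Function('F')(v) = Mul(Add(-5, 0), Add(-4, -5)) = Mul(-5, -9) = 45)
Function('M')(Q, y) = Mul(Pow(2, Rational(1, 2)), Pow(Q, Rational(1, 2))) (Function('M')(Q, y) = Pow(Mul(2, Q), Rational(1, 2)) = Mul(Pow(2, Rational(1, 2)), Pow(Q, Rational(1, 2))))
Mul(-1560, Pow(Add(Function('M')(Function('F')(0), -4), 1), 2)) = Mul(-1560, Pow(Add(Mul(Pow(2, Rational(1, 2)), Pow(45, Rational(1, 2))), 1), 2)) = Mul(-1560, Pow(Add(Mul(Pow(2, Rational(1, 2)), Mul(3, Pow(5, Rational(1, 2)))), 1), 2)) = Mul(-1560, Pow(Add(Mul(3, Pow(10, Rational(1, 2))), 1), 2)) = Mul(-1560, Pow(Add(1, Mul(3, Pow(10, Rational(1, 2)))), 2))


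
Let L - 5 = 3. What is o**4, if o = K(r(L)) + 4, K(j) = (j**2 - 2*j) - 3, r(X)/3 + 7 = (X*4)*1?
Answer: 899194740203776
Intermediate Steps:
L = 8 (L = 5 + 3 = 8)
r(X) = -21 + 12*X (r(X) = -21 + 3*((X*4)*1) = -21 + 3*((4*X)*1) = -21 + 3*(4*X) = -21 + 12*X)
K(j) = -3 + j**2 - 2*j
o = 5476 (o = (-3 + (-21 + 12*8)**2 - 2*(-21 + 12*8)) + 4 = (-3 + (-21 + 96)**2 - 2*(-21 + 96)) + 4 = (-3 + 75**2 - 2*75) + 4 = (-3 + 5625 - 150) + 4 = 5472 + 4 = 5476)
o**4 = 5476**4 = 899194740203776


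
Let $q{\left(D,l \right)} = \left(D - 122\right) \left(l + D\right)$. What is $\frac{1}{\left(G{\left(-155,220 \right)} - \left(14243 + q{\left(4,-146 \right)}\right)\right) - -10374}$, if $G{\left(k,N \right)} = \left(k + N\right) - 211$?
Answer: $- \frac{1}{20771} \approx -4.8144 \cdot 10^{-5}$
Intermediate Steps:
$q{\left(D,l \right)} = \left(-122 + D\right) \left(D + l\right)$
$G{\left(k,N \right)} = -211 + N + k$ ($G{\left(k,N \right)} = \left(N + k\right) - 211 = -211 + N + k$)
$\frac{1}{\left(G{\left(-155,220 \right)} - \left(14243 + q{\left(4,-146 \right)}\right)\right) - -10374} = \frac{1}{\left(\left(-211 + 220 - 155\right) - \left(14259 - 488 + 17228\right)\right) - -10374} = \frac{1}{\left(-146 - 30999\right) + 10374} = \frac{1}{-31145 + 10374} = \frac{1}{-20771} = - \frac{1}{20771}$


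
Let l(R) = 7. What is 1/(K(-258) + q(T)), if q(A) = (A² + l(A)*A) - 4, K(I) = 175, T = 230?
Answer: 1/54681 ≈ 1.8288e-5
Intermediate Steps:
q(A) = -4 + A² + 7*A (q(A) = (A² + 7*A) - 4 = -4 + A² + 7*A)
1/(K(-258) + q(T)) = 1/(175 + (-4 + 230² + 7*230)) = 1/(175 + (-4 + 52900 + 1610)) = 1/(175 + 54506) = 1/54681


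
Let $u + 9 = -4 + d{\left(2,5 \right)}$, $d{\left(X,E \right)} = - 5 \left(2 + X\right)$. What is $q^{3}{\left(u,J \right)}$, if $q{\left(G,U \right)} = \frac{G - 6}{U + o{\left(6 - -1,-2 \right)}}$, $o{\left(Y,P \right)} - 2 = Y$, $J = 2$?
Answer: $- \frac{59319}{1331} \approx -44.567$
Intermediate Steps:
$d{\left(X,E \right)} = -10 - 5 X$
$o{\left(Y,P \right)} = 2 + Y$
$u = -33$ ($u = -9 - 24 = -33$)
$q{\left(G,U \right)} = \frac{-6 + G}{9 + U}$ ($q{\left(G,U \right)} = \frac{G - 6}{U + \left(2 + \left(6 - -1\right)\right)} = \frac{-6 + G}{U + \left(2 + \left(6 + 1\right)\right)} = \frac{-6 + G}{U + \left(2 + 7\right)} = \frac{-6 + G}{U + 9} = \frac{-6 + G}{9 + U}$)
$q^{3}{\left(u,J \right)} = \left(\frac{-6 - 33}{9 + 2}\right)^{3} = \left(\frac{1}{11} \left(-39\right)\right)^{3} = \left(- \frac{39}{11}\right)^{3} = - \frac{59319}{1331}$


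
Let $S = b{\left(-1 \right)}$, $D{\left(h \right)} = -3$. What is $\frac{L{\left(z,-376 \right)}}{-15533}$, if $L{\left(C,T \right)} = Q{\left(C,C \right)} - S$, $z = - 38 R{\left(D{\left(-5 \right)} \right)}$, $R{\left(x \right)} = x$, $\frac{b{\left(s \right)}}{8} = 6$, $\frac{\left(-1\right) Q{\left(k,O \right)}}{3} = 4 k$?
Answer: $\frac{1416}{15533} \approx 0.091161$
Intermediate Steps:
$Q{\left(k,O \right)} = - 12 k$ ($Q{\left(k,O \right)} = - 3 \cdot 4 k = - 12 k$)
$b{\left(s \right)} = 48$ ($b{\left(s \right)} = 8 \cdot 6 = 48$)
$S = 48$
$z = 114$ ($z = \left(-38\right) \left(-3\right) = 114$)
$L{\left(C,T \right)} = -48 - 12 C$ ($L{\left(C,T \right)} = - 12 C - 48 = -48 - 12 C$)
$\frac{L{\left(z,-376 \right)}}{-15533} = \frac{-48 - 1368}{-15533} = \left(-48 - 1368\right) \left(- \frac{1}{15533}\right) = \left(-1416\right) \left(- \frac{1}{15533}\right) = \frac{1416}{15533}$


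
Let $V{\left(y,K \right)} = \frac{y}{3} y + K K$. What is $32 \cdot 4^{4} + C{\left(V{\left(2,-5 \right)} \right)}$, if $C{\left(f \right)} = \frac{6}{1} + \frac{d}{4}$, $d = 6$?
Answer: $\frac{16399}{2} \approx 8199.5$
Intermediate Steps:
$V{\left(y,K \right)} = K^{2} + \frac{y^{2}}{3}$ ($V{\left(y,K \right)} = y \frac{1}{3} y + K^{2} = \frac{y}{3} y + K^{2} = \frac{y^{2}}{3} + K^{2} = K^{2} + \frac{y^{2}}{3}$)
$C{\left(f \right)} = \frac{15}{2}$ ($C{\left(f \right)} = \frac{6}{1} + \frac{6}{4} = 6 \cdot 1 + 6 \cdot \frac{1}{4} = 6 + \frac{3}{2} = \frac{15}{2}$)
$32 \cdot 4^{4} + C{\left(V{\left(2,-5 \right)} \right)} = 32 \cdot 4^{4} + \frac{15}{2} = 32 \cdot 256 + \frac{15}{2} = 8192 + \frac{15}{2} = \frac{16399}{2}$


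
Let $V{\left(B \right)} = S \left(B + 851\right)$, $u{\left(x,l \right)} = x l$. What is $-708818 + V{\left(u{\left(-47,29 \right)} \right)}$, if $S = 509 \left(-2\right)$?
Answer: $-187602$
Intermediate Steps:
$S = -1018$
$u{\left(x,l \right)} = l x$
$V{\left(B \right)} = -866318 - 1018 B$ ($V{\left(B \right)} = - 1018 \left(B + 851\right) = - 1018 \left(851 + B\right) = -866318 - 1018 B$)
$-708818 + V{\left(u{\left(-47,29 \right)} \right)} = -708818 - \left(866318 + 1018 \cdot 29 \left(-47\right)\right) = -708818 - -521216 = -708818 + \left(-866318 + 1387534\right) = -708818 + 521216 = -187602$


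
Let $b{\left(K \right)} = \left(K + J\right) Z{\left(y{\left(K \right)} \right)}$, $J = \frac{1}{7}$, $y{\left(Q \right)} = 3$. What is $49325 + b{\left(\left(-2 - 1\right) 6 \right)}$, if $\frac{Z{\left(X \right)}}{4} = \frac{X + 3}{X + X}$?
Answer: $\frac{344775}{7} \approx 49254.0$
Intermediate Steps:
$J = \frac{1}{7} \approx 0.14286$
$Z{\left(X \right)} = \frac{2 \left(3 + X\right)}{X}$ ($Z{\left(X \right)} = 4 \frac{X + 3}{X + X} = 4 \frac{3 + X}{2 X} = \frac{2 \left(3 + X\right)}{X}$)
$b{\left(K \right)} = \frac{4}{7} + 4 K$ ($b{\left(K \right)} = \left(K + \frac{1}{7}\right) \left(2 + \frac{6}{3}\right) = \left(\frac{1}{7} + K\right) \left(2 + 6 \cdot \frac{1}{3}\right) = \left(\frac{1}{7} + K\right) \left(2 + 2\right) = \left(\frac{1}{7} + K\right) 4 = \frac{4}{7} + 4 K$)
$49325 + b{\left(\left(-2 - 1\right) 6 \right)} = 49325 + \left(\frac{4}{7} + 4 \left(-2 - 1\right) 6\right) = 49325 + \left(\frac{4}{7} + 4 \left(\left(-3\right) 6\right)\right) = 49325 + \left(\frac{4}{7} + 4 \left(-18\right)\right) = 49325 + \left(\frac{4}{7} - 72\right) = 49325 - \frac{500}{7} = \frac{344775}{7}$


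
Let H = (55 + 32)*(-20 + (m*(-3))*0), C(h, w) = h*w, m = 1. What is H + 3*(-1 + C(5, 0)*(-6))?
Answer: -1743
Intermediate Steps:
H = -1740 (H = (55 + 32)*(-20 + (1*(-3))*0) = 87*(-20 - 3*0) = 87*(-20 + 0) = 87*(-20) = -1740)
H + 3*(-1 + C(5, 0)*(-6)) = -1740 + 3*(-1 + (5*0)*(-6)) = -1740 + 3*(-1 + 0*(-6)) = -1740 + 3*(-1 + 0) = -1740 + 3*(-1) = -1740 - 3 = -1743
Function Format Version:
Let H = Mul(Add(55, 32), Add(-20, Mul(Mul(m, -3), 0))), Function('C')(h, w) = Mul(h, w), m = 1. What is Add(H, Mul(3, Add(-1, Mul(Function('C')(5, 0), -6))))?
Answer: -1743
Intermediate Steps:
H = -1740 (H = Mul(Add(55, 32), Add(-20, Mul(Mul(1, -3), 0))) = Mul(87, Add(-20, Mul(-3, 0))) = Mul(87, Add(-20, 0)) = Mul(87, -20) = -1740)
Add(H, Mul(3, Add(-1, Mul(Function('C')(5, 0), -6)))) = Add(-1740, Mul(3, Add(-1, Mul(Mul(5, 0), -6)))) = Add(-1740, Mul(3, Add(-1, Mul(0, -6)))) = Add(-1740, Mul(3, Add(-1, 0))) = Add(-1740, Mul(3, -1)) = Add(-1740, -3) = -1743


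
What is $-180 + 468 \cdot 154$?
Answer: $71892$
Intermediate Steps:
$-180 + 468 \cdot 154 = -180 + 72072 = 71892$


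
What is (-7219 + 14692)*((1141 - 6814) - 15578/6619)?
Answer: -280724478045/6619 ≈ -4.2412e+7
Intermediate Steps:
(-7219 + 14692)*((1141 - 6814) - 15578/6619) = 7473*(-5673 - 15578*1/6619) = 7473*(-5673 - 15578/6619) = 7473*(-37565165/6619) = -280724478045/6619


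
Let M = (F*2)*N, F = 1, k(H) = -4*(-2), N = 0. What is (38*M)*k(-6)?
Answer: 0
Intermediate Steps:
k(H) = 8
M = 0 (M = (1*2)*0 = 2*0 = 0)
(38*M)*k(-6) = (38*0)*8 = 0*8 = 0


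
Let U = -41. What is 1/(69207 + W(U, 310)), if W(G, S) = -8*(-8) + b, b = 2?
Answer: 1/69273 ≈ 1.4436e-5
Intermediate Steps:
W(G, S) = 66 (W(G, S) = -8*(-8) + 2 = 64 + 2 = 66)
1/(69207 + W(U, 310)) = 1/(69207 + 66) = 1/69273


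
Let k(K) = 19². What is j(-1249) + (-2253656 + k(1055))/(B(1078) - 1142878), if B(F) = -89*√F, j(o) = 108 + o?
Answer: -67625233005158/59370981093 - 127618435*√22/118741962186 ≈ -1139.0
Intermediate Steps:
k(K) = 361
j(-1249) + (-2253656 + k(1055))/(B(1078) - 1142878) = (108 - 1249) + (-2253656 + 361)/(-623*√22 - 1142878) = -1141 - 2253295/(-623*√22 - 1142878) = -1141 - 2253295/(-1142878 - 623*√22)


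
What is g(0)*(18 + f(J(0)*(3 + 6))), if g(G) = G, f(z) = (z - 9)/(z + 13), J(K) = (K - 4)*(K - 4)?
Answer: 0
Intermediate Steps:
J(K) = (-4 + K)² (J(K) = (-4 + K)*(-4 + K) = (-4 + K)²)
f(z) = (-9 + z)/(13 + z)
g(0)*(18 + f(J(0)*(3 + 6))) = 0*(18 + (-9 + (-4 + 0)²*(3 + 6))/(13 + (-4 + 0)²*(3 + 6))) = 0*(18 + (-9 + (-4)²*9)/(13 + (-4)²*9)) = 0*(18 + (-9 + 16*9)/(13 + 16*9)) = 0*(18 + (-9 + 144)/(13 + 144)) = 0*(18 + 135/157) = 0*(2961/157) = 0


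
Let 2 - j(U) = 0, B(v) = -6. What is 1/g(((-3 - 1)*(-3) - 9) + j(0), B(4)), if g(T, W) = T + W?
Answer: -1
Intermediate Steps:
j(U) = 2 (j(U) = 2 - 1*0 = 2 + 0 = 2)
1/g(((-3 - 1)*(-3) - 9) + j(0), B(4)) = 1/((((-3 - 1)*(-3) - 9) + 2) - 6) = 1/(((-4*(-3) - 9) + 2) - 6) = 1/(((12 - 9) + 2) - 6) = 1/((3 + 2) - 6) = 1/(5 - 6) = 1/(-1) = -1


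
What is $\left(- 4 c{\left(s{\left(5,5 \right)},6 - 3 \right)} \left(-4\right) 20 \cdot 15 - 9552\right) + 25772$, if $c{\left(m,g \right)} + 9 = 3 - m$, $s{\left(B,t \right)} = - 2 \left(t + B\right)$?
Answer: $83420$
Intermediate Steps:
$s{\left(B,t \right)} = - 2 B - 2 t$ ($s{\left(B,t \right)} = - 2 \left(B + t\right) = - 2 B - 2 t$)
$c{\left(m,g \right)} = -6 - m$ ($c{\left(m,g \right)} = -9 - \left(-3 + m\right) = -6 - m$)
$\left(- 4 c{\left(s{\left(5,5 \right)},6 - 3 \right)} \left(-4\right) 20 \cdot 15 - 9552\right) + 25772 = \left(- 4 \left(-6 - \left(\left(-2\right) 5 - 10\right)\right) \left(-4\right) 20 \cdot 15 - 9552\right) + 25772 = \left(- 4 \left(-6 - \left(-10 - 10\right)\right) \left(-4\right) 20 \cdot 15 - 9552\right) + 25772 = \left(- 4 \left(-6 - -20\right) \left(-4\right) 20 \cdot 15 - 9552\right) + 25772 = \left(- 4 \left(-6 + 20\right) \left(-4\right) 20 \cdot 15 - 9552\right) + 25772 = \left(\left(-4\right) 14 \left(-4\right) 20 \cdot 15 - 9552\right) + 25772 = \left(\left(-56\right) \left(-4\right) 20 \cdot 15 - 9552\right) + 25772 = \left(224 \cdot 20 \cdot 15 - 9552\right) + 25772 = \left(4480 \cdot 15 - 9552\right) + 25772 = \left(67200 - 9552\right) + 25772 = 57648 + 25772 = 83420$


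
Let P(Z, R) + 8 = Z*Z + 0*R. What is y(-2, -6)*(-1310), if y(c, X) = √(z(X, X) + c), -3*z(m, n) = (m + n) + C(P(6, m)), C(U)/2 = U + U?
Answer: -1310*I*√318/3 ≈ -7786.9*I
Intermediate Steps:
P(Z, R) = -8 + Z² (P(Z, R) = -8 + (Z*Z + 0*R) = -8 + (Z² + 0) = -8 + Z²)
C(U) = 4*U (C(U) = 2*(U + U) = 2*(2*U) = 4*U)
z(m, n) = -112/3 - m/3 - n/3 (z(m, n) = -((m + n) + 4*(-8 + 6²))/3 = -((m + n) + 4*(-8 + 36))/3 = -((m + n) + 4*28)/3 = -((m + n) + 112)/3 = -(112 + m + n)/3 = -112/3 - m/3 - n/3)
y(c, X) = √(-112/3 + c - 2*X/3) (y(c, X) = √((-112/3 - X/3 - X/3) + c) = √((-112/3 - 2*X/3) + c) = √(-112/3 + c - 2*X/3))
y(-2, -6)*(-1310) = (√(-336 - 6*(-6) + 9*(-2))/3)*(-1310) = (√(-336 + 36 - 18)/3)*(-1310) = (√(-318)/3)*(-1310) = ((I*√318)/3)*(-1310) = (I*√318/3)*(-1310) = -1310*I*√318/3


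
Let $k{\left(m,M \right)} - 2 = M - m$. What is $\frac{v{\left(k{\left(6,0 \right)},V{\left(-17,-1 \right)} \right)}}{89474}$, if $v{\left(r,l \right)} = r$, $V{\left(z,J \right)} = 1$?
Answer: $- \frac{2}{44737} \approx -4.4706 \cdot 10^{-5}$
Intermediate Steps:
$k{\left(m,M \right)} = 2 + M - m$ ($k{\left(m,M \right)} = 2 + \left(M - m\right) = 2 + M - m$)
$\frac{v{\left(k{\left(6,0 \right)},V{\left(-17,-1 \right)} \right)}}{89474} = \frac{2 + 0 - 6}{89474} = \left(2 + 0 - 6\right) \frac{1}{89474} = \left(-4\right) \frac{1}{89474} = - \frac{2}{44737}$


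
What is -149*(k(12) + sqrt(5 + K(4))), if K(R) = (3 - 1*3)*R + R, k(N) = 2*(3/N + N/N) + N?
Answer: -5215/2 ≈ -2607.5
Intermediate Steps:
k(N) = 2 + N + 6/N (k(N) = 2*(3/N + 1) + N = 2*(1 + 3/N) + N = (2 + 6/N) + N = 2 + N + 6/N)
K(R) = R (K(R) = (3 - 3)*R + R = 0*R + R = 0 + R = R)
-149*(k(12) + sqrt(5 + K(4))) = -149*((2 + 12 + 6/12) + sqrt(5 + 4)) = -149*((2 + 12 + 6*(1/12)) + sqrt(9)) = -149*((2 + 12 + 1/2) + 3) = -149*(29/2 + 3) = -149*35/2 = -5215/2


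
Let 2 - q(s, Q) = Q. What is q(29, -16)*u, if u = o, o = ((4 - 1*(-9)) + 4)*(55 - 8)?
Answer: 14382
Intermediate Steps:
q(s, Q) = 2 - Q
o = 799 (o = ((4 + 9) + 4)*47 = (13 + 4)*47 = 17*47 = 799)
u = 799
q(29, -16)*u = (2 - 1*(-16))*799 = (2 + 16)*799 = 18*799 = 14382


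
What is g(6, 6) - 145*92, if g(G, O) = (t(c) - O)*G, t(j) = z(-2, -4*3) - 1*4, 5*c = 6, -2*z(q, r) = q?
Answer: -13394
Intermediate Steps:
z(q, r) = -q/2
c = 6/5 (c = (⅕)*6 = 6/5 ≈ 1.2000)
t(j) = -3 (t(j) = -½*(-2) - 1*4 = 1 - 4 = -3)
g(G, O) = G*(-3 - O) (g(G, O) = (-3 - O)*G = G*(-3 - O))
g(6, 6) - 145*92 = -1*6*(3 + 6) - 145*92 = -1*6*9 - 13340 = -54 - 13340 = -13394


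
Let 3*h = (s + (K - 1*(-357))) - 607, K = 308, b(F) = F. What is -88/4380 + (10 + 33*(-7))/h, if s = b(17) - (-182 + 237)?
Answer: -29057/876 ≈ -33.170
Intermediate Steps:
s = -38 (s = 17 - (-182 + 237) = 17 - 1*55 = 17 - 55 = -38)
h = 20/3 (h = ((-38 + (308 - 1*(-357))) - 607)/3 = ((-38 + (308 + 357)) - 607)/3 = ((-38 + 665) - 607)/3 = (627 - 607)/3 = (⅓)*20 = 20/3 ≈ 6.6667)
-88/4380 + (10 + 33*(-7))/h = -88/4380 + (10 + 33*(-7))/(20/3) = -88*1/4380 + (10 - 231)*(3/20) = -22/1095 - 221*3/20 = -22/1095 - 663/20 = -29057/876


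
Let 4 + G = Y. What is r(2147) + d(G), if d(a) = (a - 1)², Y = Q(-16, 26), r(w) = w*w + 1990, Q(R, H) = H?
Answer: 4612040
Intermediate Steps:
r(w) = 1990 + w² (r(w) = w² + 1990 = 1990 + w²)
Y = 26
G = 22 (G = -4 + 26 = 22)
d(a) = (-1 + a)²
r(2147) + d(G) = (1990 + 2147²) + (-1 + 22)² = (1990 + 4609609) + 21² = 4611599 + 441 = 4612040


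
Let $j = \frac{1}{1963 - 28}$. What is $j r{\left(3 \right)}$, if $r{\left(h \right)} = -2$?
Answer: $- \frac{2}{1935} \approx -0.0010336$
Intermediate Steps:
$j = \frac{1}{1935} \approx 0.0005168$
$j r{\left(3 \right)} = \frac{1}{1935} \left(-2\right) = - \frac{2}{1935}$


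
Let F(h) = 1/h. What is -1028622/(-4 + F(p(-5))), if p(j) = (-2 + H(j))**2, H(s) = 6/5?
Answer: 5485984/13 ≈ 4.2200e+5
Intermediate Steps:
H(s) = 6/5 (H(s) = 6*(1/5) = 6/5)
p(j) = 16/25 (p(j) = (-2 + 6/5)**2 = (-4/5)**2 = 16/25)
-1028622/(-4 + F(p(-5))) = -1028622/(-4 + 1/(16/25)) = -1028622/(-4 + 25/16) = -1028622/(-39/16) = -16/39*(-1028622) = 5485984/13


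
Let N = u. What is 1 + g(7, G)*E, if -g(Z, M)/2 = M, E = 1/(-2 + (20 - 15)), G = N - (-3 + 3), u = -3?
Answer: 3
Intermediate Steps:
N = -3
G = -3 (G = -3 - (-3 + 3) = -3 - 1*0 = -3 + 0 = -3)
E = ⅓ (E = 1/(-2 + 5) = 1/3 = ⅓ ≈ 0.33333)
g(Z, M) = -2*M
1 + g(7, G)*E = 1 - 2*(-3)*(⅓) = 1 + 6*(⅓) = 1 + 2 = 3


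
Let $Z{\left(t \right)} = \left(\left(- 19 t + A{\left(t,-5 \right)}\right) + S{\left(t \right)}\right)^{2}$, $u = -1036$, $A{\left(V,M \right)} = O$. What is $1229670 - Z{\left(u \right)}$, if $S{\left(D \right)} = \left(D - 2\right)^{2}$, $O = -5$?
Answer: $-1203677647459$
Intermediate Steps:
$A{\left(V,M \right)} = -5$
$S{\left(D \right)} = \left(-2 + D\right)^{2}$
$Z{\left(t \right)} = \left(-5 + \left(-2 + t\right)^{2} - 19 t\right)^{2}$ ($Z{\left(t \right)} = \left(\left(- 19 t - 5\right) + \left(-2 + t\right)^{2}\right)^{2} = \left(\left(-5 - 19 t\right) + \left(-2 + t\right)^{2}\right)^{2} = \left(-5 + \left(-2 + t\right)^{2} - 19 t\right)^{2}$)
$1229670 - Z{\left(u \right)} = 1229670 - \left(5 - \left(-2 - 1036\right)^{2} + 19 \left(-1036\right)\right)^{2} = 1229670 - \left(5 - \left(-1038\right)^{2} - 19684\right)^{2} = 1229670 - \left(5 - 1077444 - 19684\right)^{2} = 1229670 - \left(-1097123\right)^{2} = 1229670 - 1203678877129 = -1203677647459$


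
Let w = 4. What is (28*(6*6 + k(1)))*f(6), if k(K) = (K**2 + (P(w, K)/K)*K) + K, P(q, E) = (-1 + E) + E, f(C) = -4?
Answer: -4368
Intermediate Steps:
P(q, E) = -1 + 2*E
k(K) = -1 + K**2 + 3*K (k(K) = (K**2 + ((-1 + 2*K)/K)*K) + K = (K**2 + (-1 + 2*K)) + K = (-1 + K**2 + 2*K) + K = -1 + K**2 + 3*K)
(28*(6*6 + k(1)))*f(6) = (28*(6*6 + (-1 + 1**2 + 3*1)))*(-4) = (28*(36 + (-1 + 1 + 3)))*(-4) = (28*(36 + 3))*(-4) = (28*39)*(-4) = 1092*(-4) = -4368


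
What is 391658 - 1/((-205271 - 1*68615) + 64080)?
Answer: 82172198349/209806 ≈ 3.9166e+5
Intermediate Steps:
391658 - 1/((-205271 - 1*68615) + 64080) = 391658 - 1/((-205271 - 68615) + 64080) = 391658 - 1/(-273886 + 64080) = 391658 - 1/(-209806) = 391658 - 1*(-1/209806) = 391658 + 1/209806 = 82172198349/209806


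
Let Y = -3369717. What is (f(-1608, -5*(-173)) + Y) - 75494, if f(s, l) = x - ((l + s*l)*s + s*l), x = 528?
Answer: -2237262203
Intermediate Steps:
f(s, l) = 528 - l*s - s*(l + l*s) (f(s, l) = 528 - ((l + s*l)*s + s*l) = 528 - ((l + l*s)*s + l*s) = 528 - (s*(l + l*s) + l*s) = 528 - (l*s + s*(l + l*s)) = 528 + (-l*s - s*(l + l*s)) = 528 - l*s - s*(l + l*s))
(f(-1608, -5*(-173)) + Y) - 75494 = ((528 - 1*(-5*(-173))*(-1608)² - 2*(-5*(-173))*(-1608)) - 3369717) - 75494 = ((528 - 1*865*2585664 - 2*865*(-1608)) - 3369717) - 75494 = ((528 - 2236599360 + 2781840) - 3369717) - 75494 = (-2233816992 - 3369717) - 75494 = -2237186709 - 75494 = -2237262203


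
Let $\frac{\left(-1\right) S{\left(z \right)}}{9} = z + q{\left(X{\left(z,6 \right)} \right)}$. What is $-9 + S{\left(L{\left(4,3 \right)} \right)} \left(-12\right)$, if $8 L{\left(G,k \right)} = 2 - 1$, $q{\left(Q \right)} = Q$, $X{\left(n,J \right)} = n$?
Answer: $18$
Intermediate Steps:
$L{\left(G,k \right)} = \frac{1}{8}$ ($L{\left(G,k \right)} = \frac{2 - 1}{8} = \frac{1}{8} \cdot 1 = \frac{1}{8}$)
$S{\left(z \right)} = - 18 z$ ($S{\left(z \right)} = - 9 \left(z + z\right) = - 9 \cdot 2 z = - 18 z$)
$-9 + S{\left(L{\left(4,3 \right)} \right)} \left(-12\right) = -9 + \left(-18\right) \frac{1}{8} \left(-12\right) = -9 - -27 = -9 + 27 = 18$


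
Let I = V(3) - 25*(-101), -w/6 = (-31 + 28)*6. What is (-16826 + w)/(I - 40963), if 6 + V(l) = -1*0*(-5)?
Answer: 8359/19222 ≈ 0.43487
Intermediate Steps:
w = 108 (w = -6*(-31 + 28)*6 = -(-18)*6 = -6*(-18) = 108)
V(l) = -6 (V(l) = -6 - 1*0*(-5) = -6 + 0*(-5) = -6 + 0 = -6)
I = 2519 (I = -6 - 25*(-101) = -6 + 2525 = 2519)
(-16826 + w)/(I - 40963) = (-16826 + 108)/(2519 - 40963) = -16718/(-38444) = -16718*(-1/38444) = 8359/19222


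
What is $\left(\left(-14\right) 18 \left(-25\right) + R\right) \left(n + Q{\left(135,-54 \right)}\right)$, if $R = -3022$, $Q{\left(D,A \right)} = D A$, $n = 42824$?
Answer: $116480452$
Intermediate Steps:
$Q{\left(D,A \right)} = A D$
$\left(\left(-14\right) 18 \left(-25\right) + R\right) \left(n + Q{\left(135,-54 \right)}\right) = \left(\left(-14\right) 18 \left(-25\right) - 3022\right) \left(42824 - 7290\right) = \left(\left(-252\right) \left(-25\right) - 3022\right) \left(42824 - 7290\right) = \left(6300 - 3022\right) 35534 = 3278 \cdot 35534 = 116480452$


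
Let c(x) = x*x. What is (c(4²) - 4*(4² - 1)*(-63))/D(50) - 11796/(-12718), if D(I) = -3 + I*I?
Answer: 40392230/15878423 ≈ 2.5438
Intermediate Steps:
c(x) = x²
D(I) = -3 + I²
(c(4²) - 4*(4² - 1)*(-63))/D(50) - 11796/(-12718) = ((4²)² - 4*(4² - 1)*(-63))/(-3 + 50²) - 11796/(-12718) = (16² - 4*(16 - 1)*(-63))/(-3 + 2500) - 11796*(-1/12718) = (256 - 4*15*(-63))/2497 + 5898/6359 = (256 - 60*(-63))*(1/2497) + 5898/6359 = (256 + 3780)*(1/2497) + 5898/6359 = 4036*(1/2497) + 5898/6359 = 4036/2497 + 5898/6359 = 40392230/15878423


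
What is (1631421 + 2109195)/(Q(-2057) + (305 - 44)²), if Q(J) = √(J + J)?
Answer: 254814502536/4640474755 - 41146776*I*√34/4640474755 ≈ 54.911 - 0.051703*I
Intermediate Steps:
Q(J) = √2*√J (Q(J) = √(2*J) = √2*√J)
(1631421 + 2109195)/(Q(-2057) + (305 - 44)²) = (1631421 + 2109195)/(√2*√(-2057) + (305 - 44)²) = 3740616/(√2*(11*I*√17) + 261²) = 3740616/(11*I*√34 + 68121) = 3740616/(68121 + 11*I*√34)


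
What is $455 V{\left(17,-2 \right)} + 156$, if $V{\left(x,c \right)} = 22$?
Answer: $10166$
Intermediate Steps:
$455 V{\left(17,-2 \right)} + 156 = 455 \cdot 22 + 156 = 10010 + 156 = 10166$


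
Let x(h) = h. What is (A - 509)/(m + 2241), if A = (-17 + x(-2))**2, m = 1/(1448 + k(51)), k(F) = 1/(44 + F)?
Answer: -5089757/77068574 ≈ -0.066042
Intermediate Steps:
m = 95/137561 (m = 1/(1448 + 1/(44 + 51)) = 1/(1448 + 1/95) = 1/(137561/95) = 95/137561 ≈ 0.00069060)
A = 361 (A = (-17 - 2)**2 = (-19)**2 = 361)
(A - 509)/(m + 2241) = (361 - 509)/(95/137561 + 2241) = -148/308274296/137561 = -148*137561/308274296 = -5089757/77068574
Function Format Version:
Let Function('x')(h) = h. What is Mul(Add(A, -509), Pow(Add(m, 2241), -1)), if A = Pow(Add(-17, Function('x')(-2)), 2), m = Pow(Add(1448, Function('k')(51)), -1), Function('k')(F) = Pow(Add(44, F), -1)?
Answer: Rational(-5089757, 77068574) ≈ -0.066042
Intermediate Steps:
m = Rational(95, 137561) (m = Pow(Add(1448, Pow(Add(44, 51), -1)), -1) = Pow(Add(1448, Pow(95, -1)), -1) = Pow(Add(1448, Rational(1, 95)), -1) = Pow(Rational(137561, 95), -1) = Rational(95, 137561) ≈ 0.00069060)
A = 361 (A = Pow(Add(-17, -2), 2) = Pow(-19, 2) = 361)
Mul(Add(A, -509), Pow(Add(m, 2241), -1)) = Mul(Add(361, -509), Pow(Add(Rational(95, 137561), 2241), -1)) = Mul(-148, Pow(Rational(308274296, 137561), -1)) = Mul(-148, Rational(137561, 308274296)) = Rational(-5089757, 77068574)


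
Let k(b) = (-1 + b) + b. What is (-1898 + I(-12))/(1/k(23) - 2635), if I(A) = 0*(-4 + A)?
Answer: 42705/59287 ≈ 0.72031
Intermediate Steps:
I(A) = 0
k(b) = -1 + 2*b
(-1898 + I(-12))/(1/k(23) - 2635) = (-1898 + 0)/(1/(-1 + 2*23) - 2635) = -1898/(1/(-1 + 46) - 2635) = -1898/(1/45 - 2635) = -1898/(-118574/45) = -1898*(-45/118574) = 42705/59287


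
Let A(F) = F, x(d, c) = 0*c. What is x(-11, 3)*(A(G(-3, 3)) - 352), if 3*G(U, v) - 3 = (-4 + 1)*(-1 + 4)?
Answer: 0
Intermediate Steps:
G(U, v) = -2 (G(U, v) = 1 + ((-4 + 1)*(-1 + 4))/3 = 1 + (-3*3)/3 = 1 + (⅓)*(-9) = 1 - 3 = -2)
x(d, c) = 0
x(-11, 3)*(A(G(-3, 3)) - 352) = 0*(-2 - 352) = 0*(-354) = 0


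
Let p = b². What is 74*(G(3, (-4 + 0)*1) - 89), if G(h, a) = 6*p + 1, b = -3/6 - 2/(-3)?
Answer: -19499/3 ≈ -6499.7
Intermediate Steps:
b = ⅙ (b = -3*⅙ - 2*(-⅓) = -½ + ⅔ = ⅙ ≈ 0.16667)
p = 1/36 (p = (⅙)² = 1/36 ≈ 0.027778)
G(h, a) = 7/6 (G(h, a) = 6*(1/36) + 1 = ⅙ + 1 = 7/6)
74*(G(3, (-4 + 0)*1) - 89) = 74*(7/6 - 89) = 74*(-527/6) = -19499/3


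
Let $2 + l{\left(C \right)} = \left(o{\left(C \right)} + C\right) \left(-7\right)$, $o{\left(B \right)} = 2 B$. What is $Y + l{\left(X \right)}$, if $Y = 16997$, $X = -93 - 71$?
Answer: $20439$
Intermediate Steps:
$X = -164$ ($X = -93 - 71 = -164$)
$l{\left(C \right)} = -2 - 21 C$ ($l{\left(C \right)} = -2 + \left(2 C + C\right) \left(-7\right) = -2 + 3 C \left(-7\right) = -2 - 21 C$)
$Y + l{\left(X \right)} = 16997 - -3442 = 16997 + \left(-2 + 3444\right) = 16997 + 3442 = 20439$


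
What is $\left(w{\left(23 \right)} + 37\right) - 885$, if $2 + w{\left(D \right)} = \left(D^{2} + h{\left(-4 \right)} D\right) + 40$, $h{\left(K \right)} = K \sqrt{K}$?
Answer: $-281 - 184 i \approx -281.0 - 184.0 i$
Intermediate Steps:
$h{\left(K \right)} = K^{\frac{3}{2}}$
$w{\left(D \right)} = 38 + D^{2} - 8 i D$ ($w{\left(D \right)} = -2 + \left(\left(D^{2} + \left(-4\right)^{\frac{3}{2}} D\right) + 40\right) = -2 + \left(\left(D^{2} + - 8 i D\right) + 40\right) = -2 + \left(\left(D^{2} - 8 i D\right) + 40\right) = -2 + \left(40 + D^{2} - 8 i D\right) = 38 + D^{2} - 8 i D$)
$\left(w{\left(23 \right)} + 37\right) - 885 = \left(\left(38 + 23^{2} - 8 i 23\right) + 37\right) - 885 = \left(\left(38 + 529 - 184 i\right) + 37\right) - 885 = \left(\left(567 - 184 i\right) + 37\right) - 885 = \left(604 - 184 i\right) - 885 = -281 - 184 i$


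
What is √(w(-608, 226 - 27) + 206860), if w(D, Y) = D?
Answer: 2*√51563 ≈ 454.15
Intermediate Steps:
√(w(-608, 226 - 27) + 206860) = √(-608 + 206860) = √206252 = 2*√51563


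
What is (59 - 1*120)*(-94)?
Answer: 5734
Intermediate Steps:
(59 - 1*120)*(-94) = (59 - 120)*(-94) = -61*(-94) = 5734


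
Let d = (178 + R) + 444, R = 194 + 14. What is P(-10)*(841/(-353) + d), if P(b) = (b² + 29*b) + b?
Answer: -58429800/353 ≈ -1.6552e+5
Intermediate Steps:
R = 208
d = 830 (d = (178 + 208) + 444 = 386 + 444 = 830)
P(b) = b² + 30*b
P(-10)*(841/(-353) + d) = (-10*(30 - 10))*(841/(-353) + 830) = (-10*20)*(841*(-1/353) + 830) = -200*(-841/353 + 830) = -200*292149/353 = -58429800/353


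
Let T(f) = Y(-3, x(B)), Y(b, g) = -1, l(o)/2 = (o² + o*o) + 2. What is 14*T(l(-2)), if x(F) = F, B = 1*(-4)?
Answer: -14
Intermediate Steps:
B = -4
l(o) = 4 + 4*o² (l(o) = 2*((o² + o*o) + 2) = 2*((o² + o²) + 2) = 2*(2*o² + 2) = 2*(2 + 2*o²) = 4 + 4*o²)
T(f) = -1
14*T(l(-2)) = 14*(-1) = -14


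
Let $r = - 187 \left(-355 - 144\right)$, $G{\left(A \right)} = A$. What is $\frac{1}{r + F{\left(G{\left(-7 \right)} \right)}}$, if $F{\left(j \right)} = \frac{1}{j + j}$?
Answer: $\frac{14}{1306381} \approx 1.0717 \cdot 10^{-5}$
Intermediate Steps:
$F{\left(j \right)} = \frac{1}{2 j}$
$r = 93313$ ($r = \left(-187\right) \left(-499\right) = 93313$)
$\frac{1}{r + F{\left(G{\left(-7 \right)} \right)}} = \frac{1}{93313 + \frac{1}{2 \left(-7\right)}} = \frac{1}{93313 + \frac{1}{2} \left(- \frac{1}{7}\right)} = \frac{1}{93313 - \frac{1}{14}} = \frac{1}{\frac{1306381}{14}} = \frac{14}{1306381}$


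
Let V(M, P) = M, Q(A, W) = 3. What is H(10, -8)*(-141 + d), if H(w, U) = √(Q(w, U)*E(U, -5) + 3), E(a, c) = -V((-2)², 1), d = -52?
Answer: -579*I ≈ -579.0*I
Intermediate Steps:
E(a, c) = -4 (E(a, c) = -1*(-2)² = -1*4 = -4)
H(w, U) = 3*I (H(w, U) = √(3*(-4) + 3) = √(-12 + 3) = √(-9) = 3*I)
H(10, -8)*(-141 + d) = (3*I)*(-141 - 52) = (3*I)*(-193) = -579*I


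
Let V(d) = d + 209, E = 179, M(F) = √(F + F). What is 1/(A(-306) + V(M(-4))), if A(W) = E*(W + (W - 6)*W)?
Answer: 17034923/290188601615937 - 2*I*√2/290188601615937 ≈ 5.8703e-8 - 9.7469e-15*I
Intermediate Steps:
M(F) = √2*√F (M(F) = √(2*F) = √2*√F)
V(d) = 209 + d
A(W) = 179*W + 179*W*(-6 + W) (A(W) = 179*(W + (W - 6)*W) = 179*(W + (-6 + W)*W) = 179*(W + W*(-6 + W)) = 179*W + 179*W*(-6 + W))
1/(A(-306) + V(M(-4))) = 1/(179*(-306)*(-5 - 306) + (209 + √2*√(-4))) = 1/(179*(-306)*(-311) + (209 + √2*(2*I))) = 1/(17034714 + (209 + 2*I*√2)) = 1/(17034923 + 2*I*√2)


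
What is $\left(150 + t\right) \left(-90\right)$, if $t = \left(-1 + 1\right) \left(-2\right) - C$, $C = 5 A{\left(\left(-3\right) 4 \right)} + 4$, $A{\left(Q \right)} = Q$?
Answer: $-18540$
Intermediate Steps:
$C = -56$ ($C = 5 \left(\left(-3\right) 4\right) + 4 = 5 \left(-12\right) + 4 = -60 + 4 = -56$)
$t = 56$ ($t = \left(-1 + 1\right) \left(-2\right) - -56 = 0 \left(-2\right) + 56 = 0 + 56 = 56$)
$\left(150 + t\right) \left(-90\right) = \left(150 + 56\right) \left(-90\right) = 206 \left(-90\right) = -18540$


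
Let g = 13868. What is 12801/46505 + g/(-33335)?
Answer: -43642001/310048835 ≈ -0.14076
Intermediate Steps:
12801/46505 + g/(-33335) = 12801/46505 + 13868/(-33335) = 12801*(1/46505) + 13868*(-1/33335) = 12801/46505 - 13868/33335 = -43642001/310048835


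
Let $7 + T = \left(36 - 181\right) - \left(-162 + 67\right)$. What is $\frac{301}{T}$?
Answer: $- \frac{301}{57} \approx -5.2807$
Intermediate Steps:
$T = -57$ ($T = -7 + \left(\left(36 - 181\right) - \left(-162 + 67\right)\right) = -7 - 50 = -57$)
$\frac{301}{T} = \frac{301}{-57} = 301 \left(- \frac{1}{57}\right) = - \frac{301}{57}$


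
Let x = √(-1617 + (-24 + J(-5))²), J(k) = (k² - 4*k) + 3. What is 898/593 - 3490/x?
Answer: 898/593 + 3490*I*√1041/1041 ≈ 1.5143 + 108.17*I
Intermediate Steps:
J(k) = 3 + k² - 4*k
x = I*√1041 (x = √(-1617 + (-24 + (3 + (-5)² - 4*(-5)))²) = √(-1617 + (-24 + (3 + 25 + 20))²) = √(-1617 + (-24 + 48)²) = √(-1617 + 24²) = √(-1617 + 576) = √(-1041) = I*√1041 ≈ 32.265*I)
898/593 - 3490/x = 898/593 - 3490*(-I*√1041/1041) = 898*(1/593) - (-3490)*I*√1041/1041 = 898/593 + 3490*I*√1041/1041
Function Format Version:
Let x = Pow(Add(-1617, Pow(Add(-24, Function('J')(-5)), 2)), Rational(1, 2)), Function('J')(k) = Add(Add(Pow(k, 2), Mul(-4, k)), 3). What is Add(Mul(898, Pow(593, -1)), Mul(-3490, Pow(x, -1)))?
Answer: Add(Rational(898, 593), Mul(Rational(3490, 1041), I, Pow(1041, Rational(1, 2)))) ≈ Add(1.5143, Mul(108.17, I))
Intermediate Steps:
Function('J')(k) = Add(3, Pow(k, 2), Mul(-4, k))
x = Mul(I, Pow(1041, Rational(1, 2))) (x = Pow(Add(-1617, Pow(Add(-24, Add(3, Pow(-5, 2), Mul(-4, -5))), 2)), Rational(1, 2)) = Pow(Add(-1617, Pow(Add(-24, Add(3, 25, 20)), 2)), Rational(1, 2)) = Pow(Add(-1617, Pow(Add(-24, 48), 2)), Rational(1, 2)) = Pow(Add(-1617, Pow(24, 2)), Rational(1, 2)) = Pow(Add(-1617, 576), Rational(1, 2)) = Pow(-1041, Rational(1, 2)) = Mul(I, Pow(1041, Rational(1, 2))) ≈ Mul(32.265, I))
Add(Mul(898, Pow(593, -1)), Mul(-3490, Pow(x, -1))) = Add(Mul(898, Pow(593, -1)), Mul(-3490, Pow(Mul(I, Pow(1041, Rational(1, 2))), -1))) = Add(Mul(898, Rational(1, 593)), Mul(-3490, Mul(Rational(-1, 1041), I, Pow(1041, Rational(1, 2))))) = Add(Rational(898, 593), Mul(Rational(3490, 1041), I, Pow(1041, Rational(1, 2))))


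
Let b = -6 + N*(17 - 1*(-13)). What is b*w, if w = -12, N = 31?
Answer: -11088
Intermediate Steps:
b = 924 (b = -6 + 31*(17 - 1*(-13)) = -6 + 31*(17 + 13) = -6 + 31*30 = -6 + 930 = 924)
b*w = 924*(-12) = -11088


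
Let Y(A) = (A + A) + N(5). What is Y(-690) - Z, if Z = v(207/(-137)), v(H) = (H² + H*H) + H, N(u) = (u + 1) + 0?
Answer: -25845945/18769 ≈ -1377.1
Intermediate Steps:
N(u) = 1 + u (N(u) = (1 + u) + 0 = 1 + u)
Y(A) = 6 + 2*A (Y(A) = (A + A) + (1 + 5) = 2*A + 6 = 6 + 2*A)
v(H) = H + 2*H² (v(H) = (H² + H²) + H = 2*H² + H = H + 2*H²)
Z = 57339/18769 (Z = (207/(-137))*(1 + 2*(207/(-137))) = (207*(-1/137))*(1 + 2*(207*(-1/137))) = -207*(1 + 2*(-207/137))/137 = -207*(1 - 414/137)/137 = -207/137*(-277/137) = 57339/18769 ≈ 3.0550)
Y(-690) - Z = (6 + 2*(-690)) - 1*57339/18769 = (6 - 1380) - 57339/18769 = -1374 - 57339/18769 = -25845945/18769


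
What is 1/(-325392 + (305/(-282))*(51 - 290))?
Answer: -282/91687649 ≈ -3.0757e-6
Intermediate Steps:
1/(-325392 + (305/(-282))*(51 - 290)) = 1/(-325392 + (305*(-1/282))*(-239)) = 1/(-325392 - 305/282*(-239)) = 1/(-325392 + 72895/282) = 1/(-91687649/282) = -282/91687649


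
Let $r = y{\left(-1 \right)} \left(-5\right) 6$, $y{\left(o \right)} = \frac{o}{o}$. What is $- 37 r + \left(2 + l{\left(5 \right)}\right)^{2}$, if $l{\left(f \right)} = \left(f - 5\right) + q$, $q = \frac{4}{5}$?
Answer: $\frac{27946}{25} \approx 1117.8$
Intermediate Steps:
$y{\left(o \right)} = 1$
$r = -30$ ($r = 1 \left(-5\right) 6 = \left(-5\right) 6 = -30$)
$q = \frac{4}{5}$ ($q = 4 \cdot \frac{1}{5} = \frac{4}{5} \approx 0.8$)
$l{\left(f \right)} = - \frac{21}{5} + f$ ($l{\left(f \right)} = \left(f - 5\right) + \frac{4}{5} = \left(-5 + f\right) + \frac{4}{5} = - \frac{21}{5} + f$)
$- 37 r + \left(2 + l{\left(5 \right)}\right)^{2} = \left(-37\right) \left(-30\right) + \left(2 + \left(- \frac{21}{5} + 5\right)\right)^{2} = 1110 + \left(2 + \frac{4}{5}\right)^{2} = 1110 + \left(\frac{14}{5}\right)^{2} = 1110 + \frac{196}{25} = \frac{27946}{25}$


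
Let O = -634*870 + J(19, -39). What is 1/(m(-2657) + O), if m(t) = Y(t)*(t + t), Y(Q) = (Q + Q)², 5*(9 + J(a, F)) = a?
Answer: -5/750302253646 ≈ -6.6640e-12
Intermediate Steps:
J(a, F) = -9 + a/5
Y(Q) = 4*Q² (Y(Q) = (2*Q)² = 4*Q²)
m(t) = 8*t³ (m(t) = (4*t²)*(t + t) = (4*t²)*(2*t) = 8*t³)
O = -2757926/5 (O = -634*870 + (-9 + (⅕)*19) = -551580 + (-9 + 19/5) = -551580 - 26/5 = -2757926/5 ≈ -5.5159e+5)
1/(m(-2657) + O) = 1/(8*(-2657)³ - 2757926/5) = 1/(8*(-18757487393) - 2757926/5) = 1/(-150059899144 - 2757926/5) = 1/(-750302253646/5) = -5/750302253646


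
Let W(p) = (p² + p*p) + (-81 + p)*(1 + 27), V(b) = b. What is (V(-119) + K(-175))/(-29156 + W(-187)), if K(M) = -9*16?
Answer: -263/33278 ≈ -0.0079031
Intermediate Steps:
K(M) = -144
W(p) = -2268 + 2*p² + 28*p (W(p) = (p² + p²) + (-81 + p)*28 = 2*p² + (-2268 + 28*p) = -2268 + 2*p² + 28*p)
(V(-119) + K(-175))/(-29156 + W(-187)) = (-119 - 144)/(-29156 + (-2268 + 2*(-187)² + 28*(-187))) = -263/(-29156 + (-2268 + 2*34969 - 5236)) = -263/(-29156 + (-2268 + 69938 - 5236)) = -263/(-29156 + 62434) = -263/33278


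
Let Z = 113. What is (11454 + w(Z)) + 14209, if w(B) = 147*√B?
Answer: 25663 + 147*√113 ≈ 27226.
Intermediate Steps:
(11454 + w(Z)) + 14209 = (11454 + 147*√113) + 14209 = 25663 + 147*√113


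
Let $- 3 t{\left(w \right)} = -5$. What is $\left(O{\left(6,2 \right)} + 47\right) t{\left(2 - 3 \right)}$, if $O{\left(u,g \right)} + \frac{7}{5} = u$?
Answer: $86$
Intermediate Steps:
$O{\left(u,g \right)} = - \frac{7}{5} + u$
$t{\left(w \right)} = \frac{5}{3}$ ($t{\left(w \right)} = \left(- \frac{1}{3}\right) \left(-5\right) = \frac{5}{3}$)
$\left(O{\left(6,2 \right)} + 47\right) t{\left(2 - 3 \right)} = \left(\left(- \frac{7}{5} + 6\right) + 47\right) \frac{5}{3} = \left(\frac{23}{5} + 47\right) \frac{5}{3} = \frac{258}{5} \cdot \frac{5}{3} = 86$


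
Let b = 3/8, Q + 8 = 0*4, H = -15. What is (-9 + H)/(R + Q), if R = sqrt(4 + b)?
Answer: 512/159 + 16*sqrt(70)/159 ≈ 4.0620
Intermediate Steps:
Q = -8 (Q = -8 + 0*4 = -8 + 0 = -8)
b = 3/8 (b = 3*(1/8) = 3/8 ≈ 0.37500)
R = sqrt(70)/4 (R = sqrt(4 + 3/8) = sqrt(35/8) = sqrt(70)/4 ≈ 2.0917)
(-9 + H)/(R + Q) = (-9 - 15)/(sqrt(70)/4 - 8) = -24/(-8 + sqrt(70)/4)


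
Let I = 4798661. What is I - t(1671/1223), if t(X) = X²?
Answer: 7177493626628/1495729 ≈ 4.7987e+6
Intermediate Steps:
I - t(1671/1223) = 4798661 - (1671/1223)² = 4798661 - 1*2792241/1495729 = 4798661 - 2792241/1495729 = 7177493626628/1495729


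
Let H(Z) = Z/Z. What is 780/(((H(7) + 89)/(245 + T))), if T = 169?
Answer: 3588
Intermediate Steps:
H(Z) = 1
780/(((H(7) + 89)/(245 + T))) = 780/(((1 + 89)/(245 + 169))) = 780/((90/414)) = 780/((90*(1/414))) = 780/(5/23) = 780*(23/5) = 3588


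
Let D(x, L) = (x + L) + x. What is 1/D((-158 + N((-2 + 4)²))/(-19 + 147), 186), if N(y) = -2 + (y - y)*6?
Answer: 2/367 ≈ 0.0054496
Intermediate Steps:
N(y) = -2 (N(y) = -2 + 0*6 = -2 + 0 = -2)
D(x, L) = L + 2*x (D(x, L) = (L + x) + x = L + 2*x)
1/D((-158 + N((-2 + 4)²))/(-19 + 147), 186) = 1/(186 + 2*((-158 - 2)/(-19 + 147))) = 1/(186 + 2*(-160/128)) = 1/(186 + 2*(-160*1/128)) = 1/(186 + 2*(-5/4)) = 1/(186 - 5/2) = 1/(367/2) = 2/367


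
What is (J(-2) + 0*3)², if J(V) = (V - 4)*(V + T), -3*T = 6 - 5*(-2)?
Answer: 1936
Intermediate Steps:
T = -16/3 (T = -(6 - 5*(-2))/3 = -(6 + 10)/3 = -⅓*16 = -16/3 ≈ -5.3333)
J(V) = (-4 + V)*(-16/3 + V) (J(V) = (V - 4)*(V - 16/3) = (-4 + V)*(-16/3 + V))
(J(-2) + 0*3)² = ((64/3 + (-2)² - 28/3*(-2)) + 0*3)² = ((64/3 + 4 + 56/3) + 0)² = (44 + 0)² = 44² = 1936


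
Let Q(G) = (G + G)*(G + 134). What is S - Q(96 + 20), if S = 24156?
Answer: -33844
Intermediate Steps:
Q(G) = 2*G*(134 + G) (Q(G) = (2*G)*(134 + G) = 2*G*(134 + G))
S - Q(96 + 20) = 24156 - 2*(96 + 20)*(134 + (96 + 20)) = 24156 - 2*116*(134 + 116) = 24156 - 2*116*250 = 24156 - 1*58000 = 24156 - 58000 = -33844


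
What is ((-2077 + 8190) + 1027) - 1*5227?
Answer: 1913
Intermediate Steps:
((-2077 + 8190) + 1027) - 1*5227 = (6113 + 1027) - 5227 = 7140 - 5227 = 1913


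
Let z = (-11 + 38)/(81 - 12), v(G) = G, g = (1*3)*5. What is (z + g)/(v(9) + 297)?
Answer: 59/1173 ≈ 0.050298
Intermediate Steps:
g = 15 (g = 3*5 = 15)
z = 9/23 (z = 27/69 = 27*(1/69) = 9/23 ≈ 0.39130)
(z + g)/(v(9) + 297) = (9/23 + 15)/(9 + 297) = (354/23)/306 = (354/23)*(1/306) = 59/1173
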